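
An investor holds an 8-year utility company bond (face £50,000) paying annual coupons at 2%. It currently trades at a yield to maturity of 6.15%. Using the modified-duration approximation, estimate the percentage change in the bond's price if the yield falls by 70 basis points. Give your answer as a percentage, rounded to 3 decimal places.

Periodic yield y = 0.0615. Modified duration first:
  t   CF        PV=CF/(1+0.0615)^t    t·PV
  1     1,000.00       942.0631       942.0631
  2     1,000.00       887.4829     1,774.9658
  3     1,000.00       836.0649     2,508.1948
  4     1,000.00       787.6259     3,150.5037
  5     1,000.00       741.9933     3,709.9667
  6     1,000.00       699.0046     4,194.0274
  7     1,000.00       658.5064     4,609.5449
  8    51,000.00    31,638.0850   253,104.6798
  Σ                 37,190.8262   273,993.9462
P = 37,190.8262; D_Mac = 7.36725 yrs; D_mod = 7.36725/(1+0.0615) = 6.94041 yrs.
ΔP/P ≈ -D_mod · Δy = -6.94041 × (-0.007) = +0.048583 = +4.8583%.

+4.858%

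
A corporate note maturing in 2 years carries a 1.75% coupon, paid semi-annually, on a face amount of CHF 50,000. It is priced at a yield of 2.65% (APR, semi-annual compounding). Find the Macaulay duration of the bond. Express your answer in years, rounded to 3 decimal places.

1.974 years

Periodic yield y = 0.01325. Discount each cash flow and weight by its period:
  t   CF        PV=CF/(1+0.01325)^t    t·PV
  1       437.50       431.7789       431.7789
  2       437.50       426.1327       852.2653
  3       437.50       420.5602     1,261.6807
  4    50,437.50    47,850.5686   191,402.2742
  Σ                 49,129.0404   193,947.9992
Price P = Σ PV = 49,129.0404.
Macaulay duration = Σ(t·PV) / P = 193,947.9992 / 49,129.0404 = 3.94773 half-year periods.
In years: 3.94773 / 2 = 1.97386 years.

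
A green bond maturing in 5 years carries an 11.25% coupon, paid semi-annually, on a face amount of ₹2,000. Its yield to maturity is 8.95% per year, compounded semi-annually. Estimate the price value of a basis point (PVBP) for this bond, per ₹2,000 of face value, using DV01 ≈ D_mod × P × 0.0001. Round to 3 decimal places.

₹0.837

Periodic yield y = 0.04475.
  t   CF        PV=CF/(1+0.04475)^t    t·PV
  1       112.50       107.6813       107.6813
  2       112.50       103.0689       206.1379
  3       112.50        98.6542       295.9625
  4       112.50        94.4285       377.7139
  5       112.50        90.3838       451.9190
  6       112.50        86.5124       519.0743
  7       112.50        82.8068       579.6474
  8       112.50        79.2599       634.0791
  9       112.50        75.8649       682.7844
  10    2,112.50     1,363.5558    13,635.5581
  Σ                  2,182.2164    17,490.5579
P = 2,182.2164; D_Mac = 8.01504 half-year periods = 4.00752 yrs; D_mod = 3.83587 yrs.
DV01 ≈ 3.83587 × 2,182.2164 × 0.0001 = 0.837069.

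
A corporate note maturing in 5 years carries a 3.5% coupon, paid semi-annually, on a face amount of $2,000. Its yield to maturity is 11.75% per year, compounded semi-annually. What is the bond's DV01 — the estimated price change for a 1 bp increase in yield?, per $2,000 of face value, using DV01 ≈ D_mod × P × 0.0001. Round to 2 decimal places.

$0.60

Periodic yield y = 0.05875.
  t   CF        PV=CF/(1+0.05875)^t    t·PV
  1        35.00        33.0579        33.0579
  2        35.00        31.2235        62.4469
  3        35.00        29.4909        88.4726
  4        35.00        27.8544       111.4177
  5        35.00        26.3088       131.5440
  6        35.00        24.8489       149.0935
  7        35.00        23.4701       164.2904
  8        35.00        22.1677       177.3416
  9        35.00        20.9376       188.4385
  10    2,035.00     1,149.8209    11,498.2085
  Σ                  1,389.1806    12,604.3117
P = 1,389.1806; D_Mac = 9.07320 half-year periods = 4.53660 yrs; D_mod = 4.28486 yrs.
DV01 ≈ 4.28486 × 1,389.1806 × 0.0001 = 0.595245.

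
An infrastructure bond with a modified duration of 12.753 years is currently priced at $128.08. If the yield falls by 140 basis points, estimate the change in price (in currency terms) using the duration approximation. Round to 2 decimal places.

+$22.87

Duration approximation: ΔP/P ≈ -D_mod · Δy = -12.753 × (-0.014) = +0.178542.
ΔP ≈ 128.08 × (+0.178542) = +22.86765936.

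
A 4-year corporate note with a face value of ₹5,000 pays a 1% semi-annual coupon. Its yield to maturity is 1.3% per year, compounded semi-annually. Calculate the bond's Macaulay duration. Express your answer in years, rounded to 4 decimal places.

3.9305 years

Periodic yield y = 0.0065. Discount each cash flow and weight by its period:
  t   CF        PV=CF/(1+0.0065)^t    t·PV
  1        25.00        24.8385        24.8385
  2        25.00        24.6781        49.3563
  3        25.00        24.5188        73.5563
  4        25.00        24.3604        97.4417
  5        25.00        24.2031       121.0155
  6        25.00        24.0468       144.2808
  7        25.00        23.8915       167.2406
  8     5,025.00     4,771.1803    38,169.4427
  Σ                  4,941.7176    38,847.1725
Price P = Σ PV = 4,941.7176.
Macaulay duration = Σ(t·PV) / P = 38,847.1725 / 4,941.7176 = 7.86107 half-year periods.
In years: 7.86107 / 2 = 3.93053 years.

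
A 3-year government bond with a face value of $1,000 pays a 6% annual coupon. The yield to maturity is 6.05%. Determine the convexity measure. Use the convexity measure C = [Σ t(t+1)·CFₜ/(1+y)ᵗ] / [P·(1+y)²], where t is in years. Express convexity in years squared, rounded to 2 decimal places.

9.88

With y = 0.0605:
  t   CF        PV=CF/(1+0.0605)^t    t·PV        t(t+1)·PV
  1        60.00        56.5771        56.5771         113.1542
  2        60.00        53.3494       106.6989         320.0967
  3     1,060.00       888.7382     2,666.2146      10,664.8584
  Σ                    998.6647     2,829.4906      11,098.1092
P = 998.6647.
Convexity = Σ t(t+1)·PV / [P·(1+y)²] = 11,098.1092 / (998.6647 × 1.124660) = 9.88116.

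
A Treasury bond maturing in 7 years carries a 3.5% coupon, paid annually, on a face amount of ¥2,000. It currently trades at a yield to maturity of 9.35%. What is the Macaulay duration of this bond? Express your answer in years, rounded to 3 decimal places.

Periodic yield y = 0.0935. Discount each cash flow and weight by its year:
  t   CF        PV=CF/(1+0.0935)^t    t·PV
  1        70.00        64.0146        64.0146
  2        70.00        58.5410       117.0821
  3        70.00        53.5355       160.6064
  4        70.00        48.9579       195.8316
  5        70.00        44.7718       223.8588
  6        70.00        40.9435       245.6612
  7     2,070.00     1,107.2325     7,750.6277
  Σ                  1,417.9969     8,757.6824
Price P = Σ PV = 1,417.9969.
Macaulay duration = Σ(t·PV) / P = 8,757.6824 / 1,417.9969 = 6.17609 years.

6.176 years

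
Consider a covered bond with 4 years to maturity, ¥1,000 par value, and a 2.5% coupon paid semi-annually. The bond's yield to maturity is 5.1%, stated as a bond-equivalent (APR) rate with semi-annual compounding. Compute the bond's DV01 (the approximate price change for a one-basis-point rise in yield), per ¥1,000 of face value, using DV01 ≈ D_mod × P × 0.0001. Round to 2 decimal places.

¥0.34

Periodic yield y = 0.0255.
  t   CF        PV=CF/(1+0.0255)^t    t·PV
  1        12.50        12.1892        12.1892
  2        12.50        11.8861        23.7722
  3        12.50        11.5905        34.7716
  4        12.50        11.3023        45.2093
  5        12.50        11.0213        55.1064
  6        12.50        10.7472        64.4833
  7        12.50        10.4800        73.3598
  8     1,012.50       827.7701     6,622.1605
  Σ                    906.9866     6,931.0521
P = 906.9866; D_Mac = 7.64185 half-year periods = 3.82092 yrs; D_mod = 3.72591 yrs.
DV01 ≈ 3.72591 × 906.9866 × 0.0001 = 0.337935.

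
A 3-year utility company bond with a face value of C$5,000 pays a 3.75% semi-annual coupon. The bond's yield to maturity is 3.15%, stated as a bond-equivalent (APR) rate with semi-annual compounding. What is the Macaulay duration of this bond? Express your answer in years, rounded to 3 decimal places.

2.867 years

Periodic yield y = 0.01575. Discount each cash flow and weight by its period:
  t   CF        PV=CF/(1+0.01575)^t    t·PV
  1        93.75        92.2963        92.2963
  2        93.75        90.8652       181.7304
  3        93.75        89.4563       268.3688
  4        93.75        88.0692       352.2767
  5        93.75        86.7036       433.5180
  6     5,093.75     4,637.8494    27,827.0963
  Σ                  5,085.2400    29,155.2865
Price P = Σ PV = 5,085.2400.
Macaulay duration = Σ(t·PV) / P = 29,155.2865 / 5,085.2400 = 5.73332 half-year periods.
In years: 5.73332 / 2 = 2.86666 years.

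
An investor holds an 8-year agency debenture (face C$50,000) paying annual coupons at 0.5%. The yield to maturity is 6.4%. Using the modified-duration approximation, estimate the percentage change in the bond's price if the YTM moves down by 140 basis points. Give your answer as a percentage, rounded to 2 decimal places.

+10.29%

Periodic yield y = 0.064. Modified duration first:
  t   CF        PV=CF/(1+0.064)^t    t·PV
  1       250.00       234.9624       234.9624
  2       250.00       220.8293       441.6587
  3       250.00       207.5464       622.6391
  4       250.00       195.0624       780.2495
  5       250.00       183.3293       916.6465
  6       250.00       172.3020     1,033.8118
  7       250.00       161.9379     1,133.5656
  8    50,250.00    30,591.6599   244,733.2792
  Σ                 31,967.6296   249,896.8127
P = 31,967.6296; D_Mac = 7.81718 yrs; D_mod = 7.81718/(1+0.064) = 7.34698 yrs.
ΔP/P ≈ -D_mod · Δy = -7.34698 × (-0.014) = +0.102858 = +10.2858%.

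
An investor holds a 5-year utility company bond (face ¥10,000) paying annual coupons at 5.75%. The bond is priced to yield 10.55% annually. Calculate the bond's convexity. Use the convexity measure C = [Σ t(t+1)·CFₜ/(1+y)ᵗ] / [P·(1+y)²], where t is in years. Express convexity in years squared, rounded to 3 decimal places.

With y = 0.1055:
  t   CF        PV=CF/(1+0.1055)^t    t·PV        t(t+1)·PV
  1       575.00       520.1266       520.1266       1,040.2533
  2       575.00       470.4899       940.9799       2,822.9397
  3       575.00       425.5902     1,276.7706       5,107.0822
  4       575.00       384.9753     1,539.9012       7,699.5058
  5    10,575.00     6,404.5208    32,022.6041     192,135.6245
  Σ                  8,205.7029    36,300.3823     208,805.4055
P = 8,205.7029.
Convexity = Σ t(t+1)·PV / [P·(1+y)²] = 208,805.4055 / (8,205.7029 × 1.222130) = 20.82133.

20.821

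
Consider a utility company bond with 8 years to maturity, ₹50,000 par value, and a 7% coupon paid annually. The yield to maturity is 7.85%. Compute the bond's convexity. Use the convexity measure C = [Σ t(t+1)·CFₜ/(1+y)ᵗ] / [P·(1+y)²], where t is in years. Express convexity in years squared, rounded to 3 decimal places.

With y = 0.0785:
  t   CF        PV=CF/(1+0.0785)^t    t·PV        t(t+1)·PV
  1     3,500.00     3,245.2480     3,245.2480       6,490.4961
  2     3,500.00     3,009.0385     6,018.0770      18,054.2310
  3     3,500.00     2,790.0218     8,370.0654      33,480.2616
  4     3,500.00     2,586.9465    10,347.7860      51,738.9299
  5     3,500.00     2,398.6523    11,993.2615      71,959.5687
  6     3,500.00     2,224.0633    13,344.3799      93,410.6595
  7     3,500.00     2,062.1820    14,435.2742     115,482.1937
  8    53,500.00    29,227.5617   233,820.4939   2,104,384.4449
  Σ                 47,543.7142   301,574.5859   2,495,000.7854
P = 47,543.7142.
Convexity = Σ t(t+1)·PV / [P·(1+y)²] = 2,495,000.7854 / (47,543.7142 × 1.163162) = 45.11670.

45.117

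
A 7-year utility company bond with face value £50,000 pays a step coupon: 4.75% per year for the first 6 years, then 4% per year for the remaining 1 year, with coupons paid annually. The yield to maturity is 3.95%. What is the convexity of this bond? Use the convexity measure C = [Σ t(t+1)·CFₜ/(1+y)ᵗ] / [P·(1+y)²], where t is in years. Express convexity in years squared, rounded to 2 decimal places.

43.36

With y = 0.0395:
  t   CF        PV=CF/(1+0.0395)^t    t·PV        t(t+1)·PV
  1     2,375.00     2,284.7523     2,284.7523       4,569.5046
  2     2,375.00     2,197.9339     4,395.8678      13,187.6034
  3     2,375.00     2,114.4145     6,343.2436      25,372.9743
  4     2,375.00     2,034.0688     8,136.2752      40,681.3761
  5     2,375.00     1,956.7761     9,783.8807      58,703.2844
  6     2,375.00     1,882.4205    11,294.5232      79,061.6625
  7    52,000.00    39,648.9680   277,542.7761   2,220,342.2088
  Σ                 52,119.3342   319,781.3189   2,441,918.6140
P = 52,119.3342.
Convexity = Σ t(t+1)·PV / [P·(1+y)²] = 2,441,918.6140 / (52,119.3342 × 1.080560) = 43.35941.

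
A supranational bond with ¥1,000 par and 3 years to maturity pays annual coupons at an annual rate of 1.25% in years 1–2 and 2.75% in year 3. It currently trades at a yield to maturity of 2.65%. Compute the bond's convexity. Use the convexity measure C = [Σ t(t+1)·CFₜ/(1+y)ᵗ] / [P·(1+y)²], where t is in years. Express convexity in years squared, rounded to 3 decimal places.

With y = 0.0265:
  t   CF        PV=CF/(1+0.0265)^t    t·PV        t(t+1)·PV
  1        12.50        12.1773        12.1773          24.3546
  2        12.50        11.8629        23.7259          71.1776
  3     1,027.50       949.9592     2,849.8777      11,399.5108
  Σ                    973.9995     2,885.7809      11,495.0430
P = 973.9995.
Convexity = Σ t(t+1)·PV / [P·(1+y)²] = 11,495.0430 / (973.9995 × 1.053702) = 11.20041.

11.200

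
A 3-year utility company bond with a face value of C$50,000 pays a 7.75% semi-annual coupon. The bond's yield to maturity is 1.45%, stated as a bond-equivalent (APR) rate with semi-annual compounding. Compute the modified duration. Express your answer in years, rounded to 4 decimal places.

Periodic yield y = 0.00725. First find Macaulay duration:
  t   CF        PV=CF/(1+0.00725)^t    t·PV
  1     1,937.50     1,923.5542     1,923.5542
  2     1,937.50     1,909.7088     3,819.4177
  3     1,937.50     1,895.9631     5,687.8893
  4     1,937.50     1,882.3163     7,529.2653
  5     1,937.50     1,868.7678     9,343.8388
  6    51,937.50    49,734.4575   298,406.7448
  Σ                 59,214.7677   326,710.7101
P = 59,214.7677; Macaulay duration = 326,710.7101 / 59,214.7677 = 5.51739 half-year periods = 2.75869 years.
Modified duration = D_Mac / (1 + y) = 2.75869 / 1.00725 = 2.73884 years.

2.7388 years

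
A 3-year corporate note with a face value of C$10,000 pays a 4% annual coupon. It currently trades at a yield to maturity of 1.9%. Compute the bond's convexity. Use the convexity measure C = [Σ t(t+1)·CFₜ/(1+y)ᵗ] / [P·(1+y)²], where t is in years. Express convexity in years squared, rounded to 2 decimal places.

10.99

With y = 0.019:
  t   CF        PV=CF/(1+0.019)^t    t·PV        t(t+1)·PV
  1       400.00       392.5417       392.5417         785.0834
  2       400.00       385.2225       770.4450       2,311.3349
  3    10,400.00     9,829.0329    29,487.0986     117,948.3944
  Σ                 10,606.7971    30,650.0853     121,044.8127
P = 10,606.7971.
Convexity = Σ t(t+1)·PV / [P·(1+y)²] = 121,044.8127 / (10,606.7971 × 1.038361) = 10.99040.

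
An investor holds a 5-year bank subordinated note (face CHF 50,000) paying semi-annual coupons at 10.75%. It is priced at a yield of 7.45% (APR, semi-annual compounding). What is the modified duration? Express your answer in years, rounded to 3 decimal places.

Periodic yield y = 0.03725. First find Macaulay duration:
  t   CF        PV=CF/(1+0.03725)^t    t·PV
  1     2,687.50     2,590.9858     2,590.9858
  2     2,687.50     2,497.9376     4,995.8752
  3     2,687.50     2,408.2310     7,224.6930
  4     2,687.50     2,321.7460     9,286.9838
  5     2,687.50     2,238.3668    11,191.8340
  6     2,687.50     2,157.9820    12,947.8918
  7     2,687.50     2,080.4839    14,563.3876
  8     2,687.50     2,005.7690    16,046.1524
  9     2,687.50     1,933.7373    17,403.6360
  10   52,687.50    36,548.8029   365,488.0291
  Σ                 56,784.0423   461,739.4687
P = 56,784.0423; Macaulay duration = 461,739.4687 / 56,784.0423 = 8.13150 half-year periods = 4.06575 years.
Modified duration = D_Mac / (1 + y) = 4.06575 / 1.03725 = 3.91974 years.

3.920 years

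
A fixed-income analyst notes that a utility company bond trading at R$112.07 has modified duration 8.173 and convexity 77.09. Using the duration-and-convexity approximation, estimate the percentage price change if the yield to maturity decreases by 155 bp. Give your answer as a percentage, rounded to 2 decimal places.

+13.59%

Duration effect: -D_mod·Δy = -8.173 × (-0.0155) = +0.1266815
Convexity effect: ½·C·(Δy)² = 0.5 × 77.09 × (-0.0155)² = +0.00926043625
ΔP/P ≈ +0.1266815 + 0.00926043625 = +0.13594193625
= +13.594193625%.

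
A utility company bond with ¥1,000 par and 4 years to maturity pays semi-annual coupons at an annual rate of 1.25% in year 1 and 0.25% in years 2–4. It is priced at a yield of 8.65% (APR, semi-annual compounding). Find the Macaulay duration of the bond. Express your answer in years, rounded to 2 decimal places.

3.94 years

Periodic yield y = 0.04325. Discount each cash flow and weight by its period:
  t   CF        PV=CF/(1+0.04325)^t    t·PV
  1         6.25         5.9909         5.9909
  2         6.25         5.7425        11.4851
  3         1.25         1.1009         3.3027
  4         1.25         1.0553         4.2210
  5         1.25         1.0115         5.0575
  6         1.25         0.9696         5.8174
  7         1.25         0.9294         6.5056
  8     1,001.25       713.5680     5,708.5442
  Σ                    730.3680     5,750.9244
Price P = Σ PV = 730.3680.
Macaulay duration = Σ(t·PV) / P = 5,750.9244 / 730.3680 = 7.87401 half-year periods.
In years: 7.87401 / 2 = 3.93700 years.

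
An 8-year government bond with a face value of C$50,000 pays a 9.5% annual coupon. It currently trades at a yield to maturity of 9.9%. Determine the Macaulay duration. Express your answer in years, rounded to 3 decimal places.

5.926 years

Periodic yield y = 0.099. Discount each cash flow and weight by its year:
  t   CF        PV=CF/(1+0.099)^t    t·PV
  1     4,750.00     4,322.1110     4,322.1110
  2     4,750.00     3,932.7671     7,865.5341
  3     4,750.00     3,578.4960    10,735.4879
  4     4,750.00     3,256.1383    13,024.5531
  5     4,750.00     2,962.8192    14,814.0959
  6     4,750.00     2,695.9228    16,175.5369
  7     4,750.00     2,453.0690    17,171.4829
  8    54,750.00    25,727.7960   205,822.3683
  Σ                 48,929.1194   289,931.1702
Price P = Σ PV = 48,929.1194.
Macaulay duration = Σ(t·PV) / P = 289,931.1702 / 48,929.1194 = 5.92553 years.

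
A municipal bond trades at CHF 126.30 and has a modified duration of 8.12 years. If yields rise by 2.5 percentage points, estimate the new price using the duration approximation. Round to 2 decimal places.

CHF 100.66

Duration approximation: ΔP/P ≈ -D_mod · Δy = -8.12 × (+0.025) = -0.203000.
New price ≈ 126.30 × (1 - 0.203000) = 100.66110.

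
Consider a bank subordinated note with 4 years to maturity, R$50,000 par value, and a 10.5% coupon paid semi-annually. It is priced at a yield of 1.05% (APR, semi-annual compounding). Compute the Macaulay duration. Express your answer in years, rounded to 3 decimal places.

3.472 years

Periodic yield y = 0.00525. Discount each cash flow and weight by its period:
  t   CF        PV=CF/(1+0.00525)^t    t·PV
  1     2,625.00     2,611.2907     2,611.2907
  2     2,625.00     2,597.6530     5,195.3061
  3     2,625.00     2,584.0866     7,752.2598
  4     2,625.00     2,570.5910    10,282.3640
  5     2,625.00     2,557.1659    12,785.8293
  6     2,625.00     2,543.8109    15,262.8652
  7     2,625.00     2,530.5256    17,713.6792
  8    52,625.00    50,466.0664   403,728.5311
  Σ                 68,461.1901   475,332.1253
Price P = Σ PV = 68,461.1901.
Macaulay duration = Σ(t·PV) / P = 475,332.1253 / 68,461.1901 = 6.94309 half-year periods.
In years: 6.94309 / 2 = 3.47154 years.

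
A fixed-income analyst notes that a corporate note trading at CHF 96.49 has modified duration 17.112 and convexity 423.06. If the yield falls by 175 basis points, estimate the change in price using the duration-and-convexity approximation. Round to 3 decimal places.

Duration effect: -D_mod·Δy = -17.112 × (-0.0175) = +0.299460
Convexity effect: ½·C·(Δy)² = 0.5 × 423.06 × (-0.0175)² = +0.0647810625
ΔP/P ≈ +0.299460 + 0.0647810625 = +0.3642410625
ΔP ≈ 96.49 × (+0.3642410625) = +35.145620120625.

+CHF 35.146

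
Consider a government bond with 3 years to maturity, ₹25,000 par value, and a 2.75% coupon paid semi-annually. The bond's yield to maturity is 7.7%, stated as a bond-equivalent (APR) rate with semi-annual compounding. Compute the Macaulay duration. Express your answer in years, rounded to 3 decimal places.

2.891 years

Periodic yield y = 0.0385. Discount each cash flow and weight by its period:
  t   CF        PV=CF/(1+0.0385)^t    t·PV
  1       343.75       331.0063       331.0063
  2       343.75       318.7350       637.4699
  3       343.75       306.9186       920.7558
  4       343.75       295.5403     1,182.1612
  5       343.75       284.5838     1,422.9191
  6    25,343.75    20,203.7446   121,222.4678
  Σ                 21,740.5286   125,716.7801
Price P = Σ PV = 21,740.5286.
Macaulay duration = Σ(t·PV) / P = 125,716.7801 / 21,740.5286 = 5.78260 half-year periods.
In years: 5.78260 / 2 = 2.89130 years.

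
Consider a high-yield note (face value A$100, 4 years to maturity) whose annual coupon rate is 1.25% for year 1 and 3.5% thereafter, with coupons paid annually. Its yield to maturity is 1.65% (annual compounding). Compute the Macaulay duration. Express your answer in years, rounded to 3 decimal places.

Periodic yield y = 0.0165. Discount each cash flow and weight by its year:
  t   CF        PV=CF/(1+0.0165)^t    t·PV
  1         1.25         1.2297         1.2297
  2         3.50         3.3873         6.7746
  3         3.50         3.3323         9.9969
  4       103.50        96.9417       387.7670
  Σ                    104.8911       405.7682
Price P = Σ PV = 104.8911.
Macaulay duration = Σ(t·PV) / P = 405.7682 / 104.8911 = 3.86847 years.

3.868 years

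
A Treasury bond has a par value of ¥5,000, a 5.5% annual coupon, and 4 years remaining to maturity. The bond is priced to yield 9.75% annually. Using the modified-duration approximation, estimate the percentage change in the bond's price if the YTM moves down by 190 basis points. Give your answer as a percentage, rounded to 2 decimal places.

Periodic yield y = 0.0975. Modified duration first:
  t   CF        PV=CF/(1+0.0975)^t    t·PV
  1       275.00       250.5695       250.5695
  2       275.00       228.3093       456.6186
  3       275.00       208.0267       624.0801
  4     5,275.00     3,635.8365    14,543.3461
  Σ                  4,322.7420    15,874.6144
P = 4,322.7420; D_Mac = 3.67235 yrs; D_mod = 3.67235/(1+0.0975) = 3.34610 yrs.
ΔP/P ≈ -D_mod · Δy = -3.34610 × (-0.019) = +0.063576 = +6.3576%.

+6.36%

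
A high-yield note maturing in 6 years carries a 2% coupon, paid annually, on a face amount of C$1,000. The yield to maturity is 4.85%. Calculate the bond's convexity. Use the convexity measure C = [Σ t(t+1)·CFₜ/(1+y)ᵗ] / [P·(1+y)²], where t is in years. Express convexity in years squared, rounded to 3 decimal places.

35.552

With y = 0.0485:
  t   CF        PV=CF/(1+0.0485)^t    t·PV        t(t+1)·PV
  1        20.00        19.0749        19.0749          38.1497
  2        20.00        18.1925        36.3851         109.1552
  3        20.00        17.3510        52.0530         208.2121
  4        20.00        16.5484        66.1936         330.9682
  5        20.00        15.7829        78.9147         473.4881
  6     1,020.00       767.6965     4,606.1790      32,243.2532
  Σ                    854.6463     4,858.8003      33,403.2265
P = 854.6463.
Convexity = Σ t(t+1)·PV / [P·(1+y)²] = 33,403.2265 / (854.6463 × 1.099352) = 35.55209.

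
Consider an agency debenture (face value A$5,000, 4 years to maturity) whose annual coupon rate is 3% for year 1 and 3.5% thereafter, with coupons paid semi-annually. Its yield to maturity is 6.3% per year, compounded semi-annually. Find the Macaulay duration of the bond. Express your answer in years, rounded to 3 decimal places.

Periodic yield y = 0.0315. Discount each cash flow and weight by its period:
  t   CF        PV=CF/(1+0.0315)^t    t·PV
  1        75.00        72.7096        72.7096
  2        75.00        70.4892       140.9785
  3        87.50        79.7261       239.1782
  4        87.50        77.2914       309.1656
  5        87.50        74.9311       374.6553
  6        87.50        72.6428       435.8569
  7        87.50        70.4244       492.9711
  8     5,087.50     3,969.6349    31,757.0791
  Σ                  4,487.8496    33,822.5943
Price P = Σ PV = 4,487.8496.
Macaulay duration = Σ(t·PV) / P = 33,822.5943 / 4,487.8496 = 7.53648 half-year periods.
In years: 7.53648 / 2 = 3.76824 years.

3.768 years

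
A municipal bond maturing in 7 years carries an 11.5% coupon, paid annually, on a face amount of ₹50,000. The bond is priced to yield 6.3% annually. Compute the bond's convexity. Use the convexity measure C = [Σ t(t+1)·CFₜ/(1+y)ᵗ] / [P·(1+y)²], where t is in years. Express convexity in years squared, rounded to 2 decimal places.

With y = 0.063:
  t   CF        PV=CF/(1+0.063)^t    t·PV        t(t+1)·PV
  1     5,750.00     5,409.2192     5,409.2192      10,818.4384
  2     5,750.00     5,088.6352    10,177.2703      30,531.8110
  3     5,750.00     4,787.0510    14,361.1529      57,444.6116
  4     5,750.00     4,503.3405    18,013.3620      90,066.8102
  5     5,750.00     4,236.4445    21,182.2225     127,093.3352
  6     5,750.00     3,985.3664    23,912.1985     167,385.3898
  7    55,750.00    36,350.6365   254,454.4557   2,035,635.6454
  Σ                 64,360.6933   347,509.8812   2,518,976.0416
P = 64,360.6933.
Convexity = Σ t(t+1)·PV / [P·(1+y)²] = 2,518,976.0416 / (64,360.6933 × 1.129969) = 34.63672.

34.64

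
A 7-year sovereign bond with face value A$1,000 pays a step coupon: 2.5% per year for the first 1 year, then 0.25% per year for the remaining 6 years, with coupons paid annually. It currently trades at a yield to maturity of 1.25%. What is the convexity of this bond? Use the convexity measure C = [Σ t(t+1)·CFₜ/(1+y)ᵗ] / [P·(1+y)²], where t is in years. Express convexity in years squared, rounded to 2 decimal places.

52.85

With y = 0.0125:
  t   CF        PV=CF/(1+0.0125)^t    t·PV        t(t+1)·PV
  1        25.00        24.6914        24.6914          49.3827
  2         2.50         2.4387         4.8773          14.6319
  3         2.50         2.4085         7.2256          28.9025
  4         2.50         2.3788         9.5152          47.5762
  5         2.50         2.3494        11.7472          70.4833
  6         2.50         2.3204        13.9226          97.4584
  7     1,002.50       919.0077     6,433.0540      51,464.4321
  Σ                    955.5950     6,505.0334      51,772.8672
P = 955.5950.
Convexity = Σ t(t+1)·PV / [P·(1+y)²] = 51,772.8672 / (955.5950 × 1.025156) = 52.84919.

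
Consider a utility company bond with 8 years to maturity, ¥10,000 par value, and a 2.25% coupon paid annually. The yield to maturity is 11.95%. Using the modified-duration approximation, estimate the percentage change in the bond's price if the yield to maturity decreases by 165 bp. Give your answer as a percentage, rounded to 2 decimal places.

Periodic yield y = 0.1195. Modified duration first:
  t   CF        PV=CF/(1+0.1195)^t    t·PV
  1       225.00       200.9826       200.9826
  2       225.00       179.5289       359.0578
  3       225.00       160.3652       481.0957
  4       225.00       143.2472       572.9888
  5       225.00       127.9564       639.7820
  6       225.00       114.2978       685.7869
  7       225.00       102.0972       714.6804
  8    10,225.00     4,144.4846    33,155.8770
  Σ                  5,172.9599    36,810.2512
P = 5,172.9599; D_Mac = 7.11590 yrs; D_mod = 7.11590/(1+0.1195) = 6.35632 yrs.
ΔP/P ≈ -D_mod · Δy = -6.35632 × (-0.0165) = +0.104879 = +10.4879%.

+10.49%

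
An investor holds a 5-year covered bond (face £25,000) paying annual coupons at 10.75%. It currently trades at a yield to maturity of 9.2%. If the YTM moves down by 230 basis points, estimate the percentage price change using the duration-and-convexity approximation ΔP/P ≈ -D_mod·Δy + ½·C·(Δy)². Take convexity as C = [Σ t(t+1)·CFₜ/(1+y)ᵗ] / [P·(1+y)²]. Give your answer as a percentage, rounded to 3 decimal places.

+9.249%

With y = 0.092:
  t   CF        PV=CF/(1+0.092)^t    t·PV        t(t+1)·PV
  1     2,687.50     2,461.0806     2,461.0806       4,922.1612
  2     2,687.50     2,253.7368     4,507.4736      13,522.4208
  3     2,687.50     2,063.8615     6,191.5846      24,766.3385
  4     2,687.50     1,889.9831     7,559.9324      37,799.6619
  5    27,687.50    17,830.7886    89,153.9431     534,923.6588
  Σ                 26,499.4506   109,874.0143     615,934.2411
P = 26,499.4506; D_Mac = 4.14628 yrs; D_mod = 3.79696 yrs; C = 19.49181.
Duration effect: -3.79696 × (-0.023) = +0.087330
Convexity effect: 0.5 × 19.49181 × (-0.023)² = +0.0051556
ΔP/P ≈ +0.087330 + 0.0051556 = +0.092486 = +9.2486%.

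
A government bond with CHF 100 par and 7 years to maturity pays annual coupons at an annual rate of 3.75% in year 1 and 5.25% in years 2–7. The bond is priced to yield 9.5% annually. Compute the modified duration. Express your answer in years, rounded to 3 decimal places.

Periodic yield y = 0.095. First find Macaulay duration:
  t   CF        PV=CF/(1+0.095)^t    t·PV
  1         3.75         3.4247         3.4247
  2         5.25         4.3786         8.7571
  3         5.25         3.9987        11.9960
  4         5.25         3.6518        14.6071
  5         5.25         3.3349        16.6747
  6         5.25         3.0456        18.2737
  7       105.25        55.7601       390.3205
  Σ                     77.5943       464.0537
P = 77.5943; Macaulay duration = 464.0537 / 77.5943 = 5.98051 years.
Modified duration = D_Mac / (1 + y) = 5.98051 / 1.095 = 5.46166 years.

5.462 years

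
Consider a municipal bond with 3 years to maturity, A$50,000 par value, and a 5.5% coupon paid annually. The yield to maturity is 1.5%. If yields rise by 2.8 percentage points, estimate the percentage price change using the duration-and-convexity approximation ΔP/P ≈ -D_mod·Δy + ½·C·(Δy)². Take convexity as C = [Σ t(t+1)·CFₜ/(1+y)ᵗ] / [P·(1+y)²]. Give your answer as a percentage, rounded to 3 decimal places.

-7.449%

With y = 0.015:
  t   CF        PV=CF/(1+0.015)^t    t·PV        t(t+1)·PV
  1     2,750.00     2,709.3596     2,709.3596       5,418.7192
  2     2,750.00     2,669.3198     5,338.6396      16,015.9189
  3    52,750.00    50,445.7214   151,337.1643     605,348.6570
  Σ                 55,824.4008   159,385.1635     626,783.2951
P = 55,824.4008; D_Mac = 2.85512 yrs; D_mod = 2.81292 yrs; C = 10.89836.
Duration effect: -2.81292 × (+0.028) = -0.078762
Convexity effect: 0.5 × 10.89836 × (0.028)² = +0.0042722
ΔP/P ≈ -0.078762 + 0.0042722 = -0.074490 = -7.4490%.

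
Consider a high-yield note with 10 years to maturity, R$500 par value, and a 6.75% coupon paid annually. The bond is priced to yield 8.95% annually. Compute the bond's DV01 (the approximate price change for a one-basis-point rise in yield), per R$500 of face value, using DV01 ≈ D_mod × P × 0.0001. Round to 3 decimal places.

Periodic yield y = 0.0895.
  t   CF        PV=CF/(1+0.0895)^t    t·PV
  1        33.75        30.9775        30.9775
  2        33.75        28.4328        56.8656
  3        33.75        26.0971        78.2913
  4        33.75        23.9533        95.8131
  5        33.75        21.9856       109.9278
  6        33.75        20.1795       121.0770
  7        33.75        18.5218       129.6526
  8        33.75        17.0003       136.0022
  9        33.75        15.6037       140.4336
  10      533.75       226.4986     2,264.9861
  Σ                    429.2501     3,164.0268
P = 429.2501; D_Mac = 7.37106 yrs; D_mod = 6.76554 yrs.
DV01 ≈ 6.76554 × 429.2501 × 0.0001 = 0.290411.

R$0.290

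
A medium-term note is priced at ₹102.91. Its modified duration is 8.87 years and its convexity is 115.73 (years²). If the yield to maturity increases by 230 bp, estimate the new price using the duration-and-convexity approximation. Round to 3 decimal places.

Duration effect: -D_mod·Δy = -8.87 × (+0.023) = -0.204010
Convexity effect: ½·C·(Δy)² = 0.5 × 115.73 × (0.023)² = +0.030610585
ΔP/P ≈ -0.204010 + 0.030610585 = -0.173399415
New price ≈ 102.91 × (1 - 0.173399415) = 85.06546620235.

₹85.065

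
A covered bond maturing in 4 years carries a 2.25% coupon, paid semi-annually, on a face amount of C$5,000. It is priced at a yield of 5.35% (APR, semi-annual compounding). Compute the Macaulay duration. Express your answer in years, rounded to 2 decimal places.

Periodic yield y = 0.02675. Discount each cash flow and weight by its period:
  t   CF        PV=CF/(1+0.02675)^t    t·PV
  1        56.25        54.7845        54.7845
  2        56.25        53.3572       106.7144
  3        56.25        51.9671       155.9013
  4        56.25        50.6132       202.4527
  5        56.25        49.2946       246.4728
  6        56.25        48.0103       288.0617
  7        56.25        46.7595       327.3163
  8     5,056.25     4,093.6513    32,749.2104
  Σ                  4,448.4376    34,130.9141
Price P = Σ PV = 4,448.4376.
Macaulay duration = Σ(t·PV) / P = 34,130.9141 / 4,448.4376 = 7.67256 half-year periods.
In years: 7.67256 / 2 = 3.83628 years.

3.84 years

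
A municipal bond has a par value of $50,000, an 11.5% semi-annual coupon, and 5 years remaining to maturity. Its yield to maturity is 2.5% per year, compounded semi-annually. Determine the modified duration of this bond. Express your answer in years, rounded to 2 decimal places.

4.08 years

Periodic yield y = 0.0125. First find Macaulay duration:
  t   CF        PV=CF/(1+0.0125)^t    t·PV
  1     2,875.00     2,839.5062     2,839.5062
  2     2,875.00     2,804.4505     5,608.9011
  3     2,875.00     2,769.8277     8,309.4831
  4     2,875.00     2,735.6323    10,942.5292
  5     2,875.00     2,701.8591    13,509.2953
  6     2,875.00     2,668.5028    16,011.0166
  7     2,875.00     2,635.5583    18,448.9080
  8     2,875.00     2,603.0205    20,824.1643
  9     2,875.00     2,570.8845    23,137.9603
  10   52,875.00    46,698.1915   466,981.9147
  Σ                 71,027.4333   586,613.6787
P = 71,027.4333; Macaulay duration = 586,613.6787 / 71,027.4333 = 8.25897 half-year periods = 4.12949 years.
Modified duration = D_Mac / (1 + y) = 4.12949 / 1.0125 = 4.07851 years.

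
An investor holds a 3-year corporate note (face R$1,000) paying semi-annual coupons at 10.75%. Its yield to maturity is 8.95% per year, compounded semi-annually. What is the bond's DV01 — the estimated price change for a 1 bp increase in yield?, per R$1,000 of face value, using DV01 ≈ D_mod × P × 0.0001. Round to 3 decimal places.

Periodic yield y = 0.04475.
  t   CF        PV=CF/(1+0.04475)^t    t·PV
  1        53.75        51.4477        51.4477
  2        53.75        49.2440        98.4881
  3        53.75        47.1348       141.4043
  4        53.75        45.1158       180.4633
  5        53.75        43.1834       215.9169
  6     1,053.75       810.3326     4,861.9956
  Σ                  1,046.4583     5,549.7159
P = 1,046.4583; D_Mac = 5.30333 half-year periods = 2.65167 yrs; D_mod = 2.53809 yrs.
DV01 ≈ 2.53809 × 1,046.4583 × 0.0001 = 0.265600.

R$0.266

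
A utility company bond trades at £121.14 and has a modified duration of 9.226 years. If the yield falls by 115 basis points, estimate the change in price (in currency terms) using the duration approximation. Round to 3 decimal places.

+£12.853

Duration approximation: ΔP/P ≈ -D_mod · Δy = -9.226 × (-0.0115) = +0.106099.
ΔP ≈ 121.14 × (+0.106099) = +12.85283286.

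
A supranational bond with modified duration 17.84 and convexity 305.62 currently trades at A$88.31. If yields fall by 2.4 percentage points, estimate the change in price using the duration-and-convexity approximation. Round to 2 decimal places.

+A$45.58

Duration effect: -D_mod·Δy = -17.84 × (-0.024) = +0.428160
Convexity effect: ½·C·(Δy)² = 0.5 × 305.62 × (-0.024)² = +0.08801856
ΔP/P ≈ +0.428160 + 0.08801856 = +0.51617856
ΔP ≈ 88.31 × (+0.51617856) = +45.5837286336.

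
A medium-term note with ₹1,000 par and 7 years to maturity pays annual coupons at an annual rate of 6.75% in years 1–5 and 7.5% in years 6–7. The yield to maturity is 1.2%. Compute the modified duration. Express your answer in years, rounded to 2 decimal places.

Periodic yield y = 0.012. First find Macaulay duration:
  t   CF        PV=CF/(1+0.012)^t    t·PV
  1        67.50        66.6996        66.6996
  2        67.50        65.9087       131.8174
  3        67.50        65.1272       195.3815
  4        67.50        64.3549       257.4197
  5        67.50        63.5918       317.9591
  6        75.00        69.8197       418.9184
  7     1,075.00       988.8829     6,922.1805
  Σ                  1,384.3849     8,310.3761
P = 1,384.3849; Macaulay duration = 8,310.3761 / 1,384.3849 = 6.00294 years.
Modified duration = D_Mac / (1 + y) = 6.00294 / 1.012 = 5.93176 years.

5.93 years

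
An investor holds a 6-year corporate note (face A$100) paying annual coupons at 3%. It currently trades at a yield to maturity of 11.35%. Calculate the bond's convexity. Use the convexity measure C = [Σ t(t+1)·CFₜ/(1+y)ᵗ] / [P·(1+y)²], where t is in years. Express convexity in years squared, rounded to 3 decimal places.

29.855

With y = 0.1135:
  t   CF        PV=CF/(1+0.1135)^t    t·PV        t(t+1)·PV
  1         3.00         2.6942         2.6942           5.3884
  2         3.00         2.4196         4.8392          14.5175
  3         3.00         2.1730         6.5189          26.0755
  4         3.00         1.9515         7.8059          39.0293
  5         3.00         1.7525         8.7627          52.5765
  6       103.00        54.0376       324.2255       2,269.5784
  Σ                     65.0283       354.8463       2,407.1655
P = 65.0283.
Convexity = Σ t(t+1)·PV / [P·(1+y)²] = 2,407.1655 / (65.0283 × 1.239882) = 29.85540.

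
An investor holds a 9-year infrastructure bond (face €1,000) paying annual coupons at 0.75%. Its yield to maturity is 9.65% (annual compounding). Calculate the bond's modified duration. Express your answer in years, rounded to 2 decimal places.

7.82 years

Periodic yield y = 0.0965. First find Macaulay duration:
  t   CF        PV=CF/(1+0.0965)^t    t·PV
  1         7.50         6.8399         6.8399
  2         7.50         6.2380        12.4760
  3         7.50         5.6890        17.0670
  4         7.50         5.1883        20.7533
  5         7.50         4.7317        23.6585
  6         7.50         4.3153        25.8917
  7         7.50         3.9355        27.5486
  8         7.50         3.5892        28.7132
  9     1,007.50       439.7110     3,957.3990
  Σ                    480.2379     4,120.3472
P = 480.2379; Macaulay duration = 4,120.3472 / 480.2379 = 8.57980 years.
Modified duration = D_Mac / (1 + y) = 8.57980 / 1.0965 = 7.82472 years.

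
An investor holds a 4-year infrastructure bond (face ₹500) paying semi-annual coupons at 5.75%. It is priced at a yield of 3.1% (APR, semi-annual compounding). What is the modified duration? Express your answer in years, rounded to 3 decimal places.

3.594 years

Periodic yield y = 0.0155. First find Macaulay duration:
  t   CF        PV=CF/(1+0.0155)^t    t·PV
  1       14.375        14.1556        14.1556
  2       14.375        13.9395        27.8791
  3       14.375        13.7268        41.1803
  4       14.375        13.5172        54.0690
  5       14.375        13.3109        66.5546
  6       14.375        13.1078        78.6465
  7       14.375        12.9077        90.3538
  8      514.375       454.8209     3,638.5673
  Σ                    549.4864     4,011.4062
P = 549.4864; Macaulay duration = 4,011.4062 / 549.4864 = 7.30028 half-year periods = 3.65014 years.
Modified duration = D_Mac / (1 + y) = 3.65014 / 1.0155 = 3.59443 years.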